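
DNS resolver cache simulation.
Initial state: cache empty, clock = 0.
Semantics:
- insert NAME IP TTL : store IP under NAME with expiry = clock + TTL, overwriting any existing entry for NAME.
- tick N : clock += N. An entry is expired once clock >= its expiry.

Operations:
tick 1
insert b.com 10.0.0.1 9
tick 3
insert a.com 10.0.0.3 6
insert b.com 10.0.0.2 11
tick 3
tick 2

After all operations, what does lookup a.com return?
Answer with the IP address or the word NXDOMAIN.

Op 1: tick 1 -> clock=1.
Op 2: insert b.com -> 10.0.0.1 (expiry=1+9=10). clock=1
Op 3: tick 3 -> clock=4.
Op 4: insert a.com -> 10.0.0.3 (expiry=4+6=10). clock=4
Op 5: insert b.com -> 10.0.0.2 (expiry=4+11=15). clock=4
Op 6: tick 3 -> clock=7.
Op 7: tick 2 -> clock=9.
lookup a.com: present, ip=10.0.0.3 expiry=10 > clock=9

Answer: 10.0.0.3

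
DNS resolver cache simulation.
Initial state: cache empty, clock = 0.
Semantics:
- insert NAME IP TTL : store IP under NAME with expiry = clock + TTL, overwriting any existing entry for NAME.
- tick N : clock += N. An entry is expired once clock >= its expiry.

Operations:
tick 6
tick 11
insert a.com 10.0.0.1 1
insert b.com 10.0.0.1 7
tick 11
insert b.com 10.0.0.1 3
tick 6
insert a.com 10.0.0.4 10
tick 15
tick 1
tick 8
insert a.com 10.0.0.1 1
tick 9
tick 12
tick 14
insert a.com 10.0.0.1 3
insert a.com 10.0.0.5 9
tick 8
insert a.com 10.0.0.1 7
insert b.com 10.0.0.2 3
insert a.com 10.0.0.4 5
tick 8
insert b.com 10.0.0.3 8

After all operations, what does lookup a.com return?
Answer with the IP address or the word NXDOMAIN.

Op 1: tick 6 -> clock=6.
Op 2: tick 11 -> clock=17.
Op 3: insert a.com -> 10.0.0.1 (expiry=17+1=18). clock=17
Op 4: insert b.com -> 10.0.0.1 (expiry=17+7=24). clock=17
Op 5: tick 11 -> clock=28. purged={a.com,b.com}
Op 6: insert b.com -> 10.0.0.1 (expiry=28+3=31). clock=28
Op 7: tick 6 -> clock=34. purged={b.com}
Op 8: insert a.com -> 10.0.0.4 (expiry=34+10=44). clock=34
Op 9: tick 15 -> clock=49. purged={a.com}
Op 10: tick 1 -> clock=50.
Op 11: tick 8 -> clock=58.
Op 12: insert a.com -> 10.0.0.1 (expiry=58+1=59). clock=58
Op 13: tick 9 -> clock=67. purged={a.com}
Op 14: tick 12 -> clock=79.
Op 15: tick 14 -> clock=93.
Op 16: insert a.com -> 10.0.0.1 (expiry=93+3=96). clock=93
Op 17: insert a.com -> 10.0.0.5 (expiry=93+9=102). clock=93
Op 18: tick 8 -> clock=101.
Op 19: insert a.com -> 10.0.0.1 (expiry=101+7=108). clock=101
Op 20: insert b.com -> 10.0.0.2 (expiry=101+3=104). clock=101
Op 21: insert a.com -> 10.0.0.4 (expiry=101+5=106). clock=101
Op 22: tick 8 -> clock=109. purged={a.com,b.com}
Op 23: insert b.com -> 10.0.0.3 (expiry=109+8=117). clock=109
lookup a.com: not in cache (expired or never inserted)

Answer: NXDOMAIN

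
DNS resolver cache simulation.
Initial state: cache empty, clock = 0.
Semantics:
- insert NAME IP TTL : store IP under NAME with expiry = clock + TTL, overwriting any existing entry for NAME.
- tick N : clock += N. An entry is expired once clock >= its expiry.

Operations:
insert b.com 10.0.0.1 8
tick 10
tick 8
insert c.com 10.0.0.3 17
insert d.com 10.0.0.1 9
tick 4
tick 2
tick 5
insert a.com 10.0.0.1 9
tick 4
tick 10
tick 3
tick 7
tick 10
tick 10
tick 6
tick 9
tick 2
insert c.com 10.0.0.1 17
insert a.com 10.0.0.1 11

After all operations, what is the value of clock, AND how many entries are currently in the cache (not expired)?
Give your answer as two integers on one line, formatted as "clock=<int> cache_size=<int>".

Op 1: insert b.com -> 10.0.0.1 (expiry=0+8=8). clock=0
Op 2: tick 10 -> clock=10. purged={b.com}
Op 3: tick 8 -> clock=18.
Op 4: insert c.com -> 10.0.0.3 (expiry=18+17=35). clock=18
Op 5: insert d.com -> 10.0.0.1 (expiry=18+9=27). clock=18
Op 6: tick 4 -> clock=22.
Op 7: tick 2 -> clock=24.
Op 8: tick 5 -> clock=29. purged={d.com}
Op 9: insert a.com -> 10.0.0.1 (expiry=29+9=38). clock=29
Op 10: tick 4 -> clock=33.
Op 11: tick 10 -> clock=43. purged={a.com,c.com}
Op 12: tick 3 -> clock=46.
Op 13: tick 7 -> clock=53.
Op 14: tick 10 -> clock=63.
Op 15: tick 10 -> clock=73.
Op 16: tick 6 -> clock=79.
Op 17: tick 9 -> clock=88.
Op 18: tick 2 -> clock=90.
Op 19: insert c.com -> 10.0.0.1 (expiry=90+17=107). clock=90
Op 20: insert a.com -> 10.0.0.1 (expiry=90+11=101). clock=90
Final clock = 90
Final cache (unexpired): {a.com,c.com} -> size=2

Answer: clock=90 cache_size=2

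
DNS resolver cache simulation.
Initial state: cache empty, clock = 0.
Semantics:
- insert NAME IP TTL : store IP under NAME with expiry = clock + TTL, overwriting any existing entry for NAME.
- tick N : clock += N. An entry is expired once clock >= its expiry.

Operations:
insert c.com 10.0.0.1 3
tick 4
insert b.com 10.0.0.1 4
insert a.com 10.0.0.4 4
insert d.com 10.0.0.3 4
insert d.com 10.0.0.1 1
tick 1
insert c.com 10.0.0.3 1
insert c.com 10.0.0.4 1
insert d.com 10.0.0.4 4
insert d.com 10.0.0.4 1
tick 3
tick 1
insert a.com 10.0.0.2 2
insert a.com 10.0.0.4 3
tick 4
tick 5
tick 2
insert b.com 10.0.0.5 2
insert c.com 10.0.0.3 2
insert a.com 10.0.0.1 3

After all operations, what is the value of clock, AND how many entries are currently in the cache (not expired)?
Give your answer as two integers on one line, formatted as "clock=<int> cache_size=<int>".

Answer: clock=20 cache_size=3

Derivation:
Op 1: insert c.com -> 10.0.0.1 (expiry=0+3=3). clock=0
Op 2: tick 4 -> clock=4. purged={c.com}
Op 3: insert b.com -> 10.0.0.1 (expiry=4+4=8). clock=4
Op 4: insert a.com -> 10.0.0.4 (expiry=4+4=8). clock=4
Op 5: insert d.com -> 10.0.0.3 (expiry=4+4=8). clock=4
Op 6: insert d.com -> 10.0.0.1 (expiry=4+1=5). clock=4
Op 7: tick 1 -> clock=5. purged={d.com}
Op 8: insert c.com -> 10.0.0.3 (expiry=5+1=6). clock=5
Op 9: insert c.com -> 10.0.0.4 (expiry=5+1=6). clock=5
Op 10: insert d.com -> 10.0.0.4 (expiry=5+4=9). clock=5
Op 11: insert d.com -> 10.0.0.4 (expiry=5+1=6). clock=5
Op 12: tick 3 -> clock=8. purged={a.com,b.com,c.com,d.com}
Op 13: tick 1 -> clock=9.
Op 14: insert a.com -> 10.0.0.2 (expiry=9+2=11). clock=9
Op 15: insert a.com -> 10.0.0.4 (expiry=9+3=12). clock=9
Op 16: tick 4 -> clock=13. purged={a.com}
Op 17: tick 5 -> clock=18.
Op 18: tick 2 -> clock=20.
Op 19: insert b.com -> 10.0.0.5 (expiry=20+2=22). clock=20
Op 20: insert c.com -> 10.0.0.3 (expiry=20+2=22). clock=20
Op 21: insert a.com -> 10.0.0.1 (expiry=20+3=23). clock=20
Final clock = 20
Final cache (unexpired): {a.com,b.com,c.com} -> size=3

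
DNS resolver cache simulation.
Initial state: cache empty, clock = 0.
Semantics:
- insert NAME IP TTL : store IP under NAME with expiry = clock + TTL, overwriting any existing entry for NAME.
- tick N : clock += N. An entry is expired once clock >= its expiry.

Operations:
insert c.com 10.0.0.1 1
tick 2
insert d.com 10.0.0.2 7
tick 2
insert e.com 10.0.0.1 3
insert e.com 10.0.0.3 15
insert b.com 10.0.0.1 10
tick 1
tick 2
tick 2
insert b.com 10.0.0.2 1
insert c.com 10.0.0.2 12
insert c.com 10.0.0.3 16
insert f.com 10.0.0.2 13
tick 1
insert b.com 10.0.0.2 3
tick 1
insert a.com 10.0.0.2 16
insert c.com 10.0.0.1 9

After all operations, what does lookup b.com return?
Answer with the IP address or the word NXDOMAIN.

Op 1: insert c.com -> 10.0.0.1 (expiry=0+1=1). clock=0
Op 2: tick 2 -> clock=2. purged={c.com}
Op 3: insert d.com -> 10.0.0.2 (expiry=2+7=9). clock=2
Op 4: tick 2 -> clock=4.
Op 5: insert e.com -> 10.0.0.1 (expiry=4+3=7). clock=4
Op 6: insert e.com -> 10.0.0.3 (expiry=4+15=19). clock=4
Op 7: insert b.com -> 10.0.0.1 (expiry=4+10=14). clock=4
Op 8: tick 1 -> clock=5.
Op 9: tick 2 -> clock=7.
Op 10: tick 2 -> clock=9. purged={d.com}
Op 11: insert b.com -> 10.0.0.2 (expiry=9+1=10). clock=9
Op 12: insert c.com -> 10.0.0.2 (expiry=9+12=21). clock=9
Op 13: insert c.com -> 10.0.0.3 (expiry=9+16=25). clock=9
Op 14: insert f.com -> 10.0.0.2 (expiry=9+13=22). clock=9
Op 15: tick 1 -> clock=10. purged={b.com}
Op 16: insert b.com -> 10.0.0.2 (expiry=10+3=13). clock=10
Op 17: tick 1 -> clock=11.
Op 18: insert a.com -> 10.0.0.2 (expiry=11+16=27). clock=11
Op 19: insert c.com -> 10.0.0.1 (expiry=11+9=20). clock=11
lookup b.com: present, ip=10.0.0.2 expiry=13 > clock=11

Answer: 10.0.0.2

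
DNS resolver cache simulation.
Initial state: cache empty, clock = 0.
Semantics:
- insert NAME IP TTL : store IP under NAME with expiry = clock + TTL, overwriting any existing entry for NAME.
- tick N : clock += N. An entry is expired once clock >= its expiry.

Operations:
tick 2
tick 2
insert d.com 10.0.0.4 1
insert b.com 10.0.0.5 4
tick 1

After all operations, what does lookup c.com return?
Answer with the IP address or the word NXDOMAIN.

Op 1: tick 2 -> clock=2.
Op 2: tick 2 -> clock=4.
Op 3: insert d.com -> 10.0.0.4 (expiry=4+1=5). clock=4
Op 4: insert b.com -> 10.0.0.5 (expiry=4+4=8). clock=4
Op 5: tick 1 -> clock=5. purged={d.com}
lookup c.com: not in cache (expired or never inserted)

Answer: NXDOMAIN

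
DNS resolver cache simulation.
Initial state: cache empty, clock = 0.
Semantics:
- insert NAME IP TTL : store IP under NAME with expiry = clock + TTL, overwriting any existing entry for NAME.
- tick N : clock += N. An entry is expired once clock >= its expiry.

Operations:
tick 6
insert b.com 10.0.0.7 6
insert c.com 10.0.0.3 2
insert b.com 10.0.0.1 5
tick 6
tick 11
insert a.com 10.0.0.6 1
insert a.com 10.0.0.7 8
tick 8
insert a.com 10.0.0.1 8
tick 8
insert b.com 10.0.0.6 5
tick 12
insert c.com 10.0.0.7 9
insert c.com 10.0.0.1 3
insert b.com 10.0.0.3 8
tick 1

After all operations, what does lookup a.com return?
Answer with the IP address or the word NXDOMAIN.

Answer: NXDOMAIN

Derivation:
Op 1: tick 6 -> clock=6.
Op 2: insert b.com -> 10.0.0.7 (expiry=6+6=12). clock=6
Op 3: insert c.com -> 10.0.0.3 (expiry=6+2=8). clock=6
Op 4: insert b.com -> 10.0.0.1 (expiry=6+5=11). clock=6
Op 5: tick 6 -> clock=12. purged={b.com,c.com}
Op 6: tick 11 -> clock=23.
Op 7: insert a.com -> 10.0.0.6 (expiry=23+1=24). clock=23
Op 8: insert a.com -> 10.0.0.7 (expiry=23+8=31). clock=23
Op 9: tick 8 -> clock=31. purged={a.com}
Op 10: insert a.com -> 10.0.0.1 (expiry=31+8=39). clock=31
Op 11: tick 8 -> clock=39. purged={a.com}
Op 12: insert b.com -> 10.0.0.6 (expiry=39+5=44). clock=39
Op 13: tick 12 -> clock=51. purged={b.com}
Op 14: insert c.com -> 10.0.0.7 (expiry=51+9=60). clock=51
Op 15: insert c.com -> 10.0.0.1 (expiry=51+3=54). clock=51
Op 16: insert b.com -> 10.0.0.3 (expiry=51+8=59). clock=51
Op 17: tick 1 -> clock=52.
lookup a.com: not in cache (expired or never inserted)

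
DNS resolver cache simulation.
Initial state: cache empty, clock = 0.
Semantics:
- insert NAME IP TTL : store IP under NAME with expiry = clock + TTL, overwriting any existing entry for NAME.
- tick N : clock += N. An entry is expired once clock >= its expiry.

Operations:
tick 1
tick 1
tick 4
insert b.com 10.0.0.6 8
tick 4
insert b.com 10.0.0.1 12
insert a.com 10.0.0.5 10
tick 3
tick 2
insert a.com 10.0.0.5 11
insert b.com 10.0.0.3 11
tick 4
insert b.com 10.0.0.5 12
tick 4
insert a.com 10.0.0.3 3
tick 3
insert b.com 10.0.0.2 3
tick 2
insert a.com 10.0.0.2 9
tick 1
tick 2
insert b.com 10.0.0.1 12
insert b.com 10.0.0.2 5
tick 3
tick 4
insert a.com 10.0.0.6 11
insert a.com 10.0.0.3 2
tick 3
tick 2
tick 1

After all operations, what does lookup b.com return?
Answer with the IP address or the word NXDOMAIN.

Op 1: tick 1 -> clock=1.
Op 2: tick 1 -> clock=2.
Op 3: tick 4 -> clock=6.
Op 4: insert b.com -> 10.0.0.6 (expiry=6+8=14). clock=6
Op 5: tick 4 -> clock=10.
Op 6: insert b.com -> 10.0.0.1 (expiry=10+12=22). clock=10
Op 7: insert a.com -> 10.0.0.5 (expiry=10+10=20). clock=10
Op 8: tick 3 -> clock=13.
Op 9: tick 2 -> clock=15.
Op 10: insert a.com -> 10.0.0.5 (expiry=15+11=26). clock=15
Op 11: insert b.com -> 10.0.0.3 (expiry=15+11=26). clock=15
Op 12: tick 4 -> clock=19.
Op 13: insert b.com -> 10.0.0.5 (expiry=19+12=31). clock=19
Op 14: tick 4 -> clock=23.
Op 15: insert a.com -> 10.0.0.3 (expiry=23+3=26). clock=23
Op 16: tick 3 -> clock=26. purged={a.com}
Op 17: insert b.com -> 10.0.0.2 (expiry=26+3=29). clock=26
Op 18: tick 2 -> clock=28.
Op 19: insert a.com -> 10.0.0.2 (expiry=28+9=37). clock=28
Op 20: tick 1 -> clock=29. purged={b.com}
Op 21: tick 2 -> clock=31.
Op 22: insert b.com -> 10.0.0.1 (expiry=31+12=43). clock=31
Op 23: insert b.com -> 10.0.0.2 (expiry=31+5=36). clock=31
Op 24: tick 3 -> clock=34.
Op 25: tick 4 -> clock=38. purged={a.com,b.com}
Op 26: insert a.com -> 10.0.0.6 (expiry=38+11=49). clock=38
Op 27: insert a.com -> 10.0.0.3 (expiry=38+2=40). clock=38
Op 28: tick 3 -> clock=41. purged={a.com}
Op 29: tick 2 -> clock=43.
Op 30: tick 1 -> clock=44.
lookup b.com: not in cache (expired or never inserted)

Answer: NXDOMAIN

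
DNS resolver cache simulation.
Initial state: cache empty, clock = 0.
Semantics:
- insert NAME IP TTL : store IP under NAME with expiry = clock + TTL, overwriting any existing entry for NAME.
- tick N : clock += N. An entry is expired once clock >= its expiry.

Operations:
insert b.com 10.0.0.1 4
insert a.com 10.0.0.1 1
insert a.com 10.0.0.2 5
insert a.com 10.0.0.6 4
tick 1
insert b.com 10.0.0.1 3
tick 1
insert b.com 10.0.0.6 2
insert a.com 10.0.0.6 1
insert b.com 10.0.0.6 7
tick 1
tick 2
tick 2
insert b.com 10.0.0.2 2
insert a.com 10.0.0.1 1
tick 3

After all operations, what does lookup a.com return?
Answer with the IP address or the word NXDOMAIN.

Answer: NXDOMAIN

Derivation:
Op 1: insert b.com -> 10.0.0.1 (expiry=0+4=4). clock=0
Op 2: insert a.com -> 10.0.0.1 (expiry=0+1=1). clock=0
Op 3: insert a.com -> 10.0.0.2 (expiry=0+5=5). clock=0
Op 4: insert a.com -> 10.0.0.6 (expiry=0+4=4). clock=0
Op 5: tick 1 -> clock=1.
Op 6: insert b.com -> 10.0.0.1 (expiry=1+3=4). clock=1
Op 7: tick 1 -> clock=2.
Op 8: insert b.com -> 10.0.0.6 (expiry=2+2=4). clock=2
Op 9: insert a.com -> 10.0.0.6 (expiry=2+1=3). clock=2
Op 10: insert b.com -> 10.0.0.6 (expiry=2+7=9). clock=2
Op 11: tick 1 -> clock=3. purged={a.com}
Op 12: tick 2 -> clock=5.
Op 13: tick 2 -> clock=7.
Op 14: insert b.com -> 10.0.0.2 (expiry=7+2=9). clock=7
Op 15: insert a.com -> 10.0.0.1 (expiry=7+1=8). clock=7
Op 16: tick 3 -> clock=10. purged={a.com,b.com}
lookup a.com: not in cache (expired or never inserted)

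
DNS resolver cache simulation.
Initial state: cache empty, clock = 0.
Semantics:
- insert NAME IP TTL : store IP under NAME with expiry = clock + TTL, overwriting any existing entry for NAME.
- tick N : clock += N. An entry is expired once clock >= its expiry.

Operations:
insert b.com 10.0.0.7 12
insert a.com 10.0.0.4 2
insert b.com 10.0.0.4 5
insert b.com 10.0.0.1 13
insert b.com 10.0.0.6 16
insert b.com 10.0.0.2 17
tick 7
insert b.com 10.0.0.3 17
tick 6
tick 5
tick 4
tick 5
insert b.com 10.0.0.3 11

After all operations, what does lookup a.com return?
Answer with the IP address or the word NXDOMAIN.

Answer: NXDOMAIN

Derivation:
Op 1: insert b.com -> 10.0.0.7 (expiry=0+12=12). clock=0
Op 2: insert a.com -> 10.0.0.4 (expiry=0+2=2). clock=0
Op 3: insert b.com -> 10.0.0.4 (expiry=0+5=5). clock=0
Op 4: insert b.com -> 10.0.0.1 (expiry=0+13=13). clock=0
Op 5: insert b.com -> 10.0.0.6 (expiry=0+16=16). clock=0
Op 6: insert b.com -> 10.0.0.2 (expiry=0+17=17). clock=0
Op 7: tick 7 -> clock=7. purged={a.com}
Op 8: insert b.com -> 10.0.0.3 (expiry=7+17=24). clock=7
Op 9: tick 6 -> clock=13.
Op 10: tick 5 -> clock=18.
Op 11: tick 4 -> clock=22.
Op 12: tick 5 -> clock=27. purged={b.com}
Op 13: insert b.com -> 10.0.0.3 (expiry=27+11=38). clock=27
lookup a.com: not in cache (expired or never inserted)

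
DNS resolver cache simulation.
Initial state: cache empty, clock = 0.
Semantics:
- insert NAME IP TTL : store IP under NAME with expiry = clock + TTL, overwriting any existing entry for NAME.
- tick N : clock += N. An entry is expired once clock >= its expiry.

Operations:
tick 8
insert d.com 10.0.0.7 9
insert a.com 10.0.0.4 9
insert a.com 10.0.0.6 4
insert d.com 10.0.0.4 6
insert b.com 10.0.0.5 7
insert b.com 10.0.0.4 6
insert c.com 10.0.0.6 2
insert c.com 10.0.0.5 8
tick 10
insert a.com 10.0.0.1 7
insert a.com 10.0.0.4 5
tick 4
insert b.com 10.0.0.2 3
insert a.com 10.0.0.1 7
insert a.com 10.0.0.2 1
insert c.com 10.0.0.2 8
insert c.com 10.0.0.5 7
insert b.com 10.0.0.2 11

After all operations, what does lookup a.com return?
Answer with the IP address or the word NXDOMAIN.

Answer: 10.0.0.2

Derivation:
Op 1: tick 8 -> clock=8.
Op 2: insert d.com -> 10.0.0.7 (expiry=8+9=17). clock=8
Op 3: insert a.com -> 10.0.0.4 (expiry=8+9=17). clock=8
Op 4: insert a.com -> 10.0.0.6 (expiry=8+4=12). clock=8
Op 5: insert d.com -> 10.0.0.4 (expiry=8+6=14). clock=8
Op 6: insert b.com -> 10.0.0.5 (expiry=8+7=15). clock=8
Op 7: insert b.com -> 10.0.0.4 (expiry=8+6=14). clock=8
Op 8: insert c.com -> 10.0.0.6 (expiry=8+2=10). clock=8
Op 9: insert c.com -> 10.0.0.5 (expiry=8+8=16). clock=8
Op 10: tick 10 -> clock=18. purged={a.com,b.com,c.com,d.com}
Op 11: insert a.com -> 10.0.0.1 (expiry=18+7=25). clock=18
Op 12: insert a.com -> 10.0.0.4 (expiry=18+5=23). clock=18
Op 13: tick 4 -> clock=22.
Op 14: insert b.com -> 10.0.0.2 (expiry=22+3=25). clock=22
Op 15: insert a.com -> 10.0.0.1 (expiry=22+7=29). clock=22
Op 16: insert a.com -> 10.0.0.2 (expiry=22+1=23). clock=22
Op 17: insert c.com -> 10.0.0.2 (expiry=22+8=30). clock=22
Op 18: insert c.com -> 10.0.0.5 (expiry=22+7=29). clock=22
Op 19: insert b.com -> 10.0.0.2 (expiry=22+11=33). clock=22
lookup a.com: present, ip=10.0.0.2 expiry=23 > clock=22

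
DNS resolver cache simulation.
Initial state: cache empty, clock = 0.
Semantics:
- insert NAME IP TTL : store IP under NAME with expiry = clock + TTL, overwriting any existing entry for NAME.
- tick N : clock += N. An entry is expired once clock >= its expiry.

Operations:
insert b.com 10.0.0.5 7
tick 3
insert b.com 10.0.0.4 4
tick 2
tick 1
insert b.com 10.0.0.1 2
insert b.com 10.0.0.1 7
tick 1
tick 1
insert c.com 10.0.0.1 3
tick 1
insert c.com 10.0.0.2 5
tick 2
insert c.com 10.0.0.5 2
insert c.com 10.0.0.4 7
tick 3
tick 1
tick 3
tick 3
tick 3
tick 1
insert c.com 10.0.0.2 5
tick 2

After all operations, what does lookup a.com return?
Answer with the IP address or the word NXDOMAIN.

Answer: NXDOMAIN

Derivation:
Op 1: insert b.com -> 10.0.0.5 (expiry=0+7=7). clock=0
Op 2: tick 3 -> clock=3.
Op 3: insert b.com -> 10.0.0.4 (expiry=3+4=7). clock=3
Op 4: tick 2 -> clock=5.
Op 5: tick 1 -> clock=6.
Op 6: insert b.com -> 10.0.0.1 (expiry=6+2=8). clock=6
Op 7: insert b.com -> 10.0.0.1 (expiry=6+7=13). clock=6
Op 8: tick 1 -> clock=7.
Op 9: tick 1 -> clock=8.
Op 10: insert c.com -> 10.0.0.1 (expiry=8+3=11). clock=8
Op 11: tick 1 -> clock=9.
Op 12: insert c.com -> 10.0.0.2 (expiry=9+5=14). clock=9
Op 13: tick 2 -> clock=11.
Op 14: insert c.com -> 10.0.0.5 (expiry=11+2=13). clock=11
Op 15: insert c.com -> 10.0.0.4 (expiry=11+7=18). clock=11
Op 16: tick 3 -> clock=14. purged={b.com}
Op 17: tick 1 -> clock=15.
Op 18: tick 3 -> clock=18. purged={c.com}
Op 19: tick 3 -> clock=21.
Op 20: tick 3 -> clock=24.
Op 21: tick 1 -> clock=25.
Op 22: insert c.com -> 10.0.0.2 (expiry=25+5=30). clock=25
Op 23: tick 2 -> clock=27.
lookup a.com: not in cache (expired or never inserted)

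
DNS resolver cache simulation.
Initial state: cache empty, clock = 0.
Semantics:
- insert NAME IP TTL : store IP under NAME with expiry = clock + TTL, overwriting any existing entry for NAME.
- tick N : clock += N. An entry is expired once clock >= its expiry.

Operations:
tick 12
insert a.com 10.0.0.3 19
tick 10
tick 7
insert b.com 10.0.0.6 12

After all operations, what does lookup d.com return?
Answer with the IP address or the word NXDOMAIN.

Op 1: tick 12 -> clock=12.
Op 2: insert a.com -> 10.0.0.3 (expiry=12+19=31). clock=12
Op 3: tick 10 -> clock=22.
Op 4: tick 7 -> clock=29.
Op 5: insert b.com -> 10.0.0.6 (expiry=29+12=41). clock=29
lookup d.com: not in cache (expired or never inserted)

Answer: NXDOMAIN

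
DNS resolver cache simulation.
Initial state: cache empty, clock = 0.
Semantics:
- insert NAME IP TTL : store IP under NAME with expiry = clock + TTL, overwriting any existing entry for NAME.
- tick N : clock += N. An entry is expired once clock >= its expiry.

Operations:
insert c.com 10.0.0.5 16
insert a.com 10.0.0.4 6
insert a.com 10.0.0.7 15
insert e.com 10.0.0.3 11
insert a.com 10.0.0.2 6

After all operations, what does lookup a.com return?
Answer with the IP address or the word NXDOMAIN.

Answer: 10.0.0.2

Derivation:
Op 1: insert c.com -> 10.0.0.5 (expiry=0+16=16). clock=0
Op 2: insert a.com -> 10.0.0.4 (expiry=0+6=6). clock=0
Op 3: insert a.com -> 10.0.0.7 (expiry=0+15=15). clock=0
Op 4: insert e.com -> 10.0.0.3 (expiry=0+11=11). clock=0
Op 5: insert a.com -> 10.0.0.2 (expiry=0+6=6). clock=0
lookup a.com: present, ip=10.0.0.2 expiry=6 > clock=0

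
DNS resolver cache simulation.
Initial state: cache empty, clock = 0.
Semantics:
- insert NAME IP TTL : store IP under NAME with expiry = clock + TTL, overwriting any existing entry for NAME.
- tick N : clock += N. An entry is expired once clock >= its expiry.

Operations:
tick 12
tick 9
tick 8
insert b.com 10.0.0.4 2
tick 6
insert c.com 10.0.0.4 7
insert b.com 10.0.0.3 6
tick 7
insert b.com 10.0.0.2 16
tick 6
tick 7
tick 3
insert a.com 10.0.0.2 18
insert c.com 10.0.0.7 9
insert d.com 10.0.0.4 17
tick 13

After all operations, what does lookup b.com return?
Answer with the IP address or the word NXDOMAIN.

Op 1: tick 12 -> clock=12.
Op 2: tick 9 -> clock=21.
Op 3: tick 8 -> clock=29.
Op 4: insert b.com -> 10.0.0.4 (expiry=29+2=31). clock=29
Op 5: tick 6 -> clock=35. purged={b.com}
Op 6: insert c.com -> 10.0.0.4 (expiry=35+7=42). clock=35
Op 7: insert b.com -> 10.0.0.3 (expiry=35+6=41). clock=35
Op 8: tick 7 -> clock=42. purged={b.com,c.com}
Op 9: insert b.com -> 10.0.0.2 (expiry=42+16=58). clock=42
Op 10: tick 6 -> clock=48.
Op 11: tick 7 -> clock=55.
Op 12: tick 3 -> clock=58. purged={b.com}
Op 13: insert a.com -> 10.0.0.2 (expiry=58+18=76). clock=58
Op 14: insert c.com -> 10.0.0.7 (expiry=58+9=67). clock=58
Op 15: insert d.com -> 10.0.0.4 (expiry=58+17=75). clock=58
Op 16: tick 13 -> clock=71. purged={c.com}
lookup b.com: not in cache (expired or never inserted)

Answer: NXDOMAIN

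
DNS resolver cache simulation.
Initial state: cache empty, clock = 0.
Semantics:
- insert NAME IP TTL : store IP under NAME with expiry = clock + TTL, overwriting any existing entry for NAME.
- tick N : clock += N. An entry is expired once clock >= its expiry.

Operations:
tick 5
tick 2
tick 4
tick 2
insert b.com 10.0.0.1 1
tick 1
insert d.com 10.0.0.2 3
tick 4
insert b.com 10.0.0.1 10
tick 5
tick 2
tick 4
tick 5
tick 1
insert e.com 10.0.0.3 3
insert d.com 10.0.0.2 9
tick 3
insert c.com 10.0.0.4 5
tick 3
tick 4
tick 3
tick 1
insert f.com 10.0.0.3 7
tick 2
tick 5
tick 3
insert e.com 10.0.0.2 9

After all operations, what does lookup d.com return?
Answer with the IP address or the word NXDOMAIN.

Op 1: tick 5 -> clock=5.
Op 2: tick 2 -> clock=7.
Op 3: tick 4 -> clock=11.
Op 4: tick 2 -> clock=13.
Op 5: insert b.com -> 10.0.0.1 (expiry=13+1=14). clock=13
Op 6: tick 1 -> clock=14. purged={b.com}
Op 7: insert d.com -> 10.0.0.2 (expiry=14+3=17). clock=14
Op 8: tick 4 -> clock=18. purged={d.com}
Op 9: insert b.com -> 10.0.0.1 (expiry=18+10=28). clock=18
Op 10: tick 5 -> clock=23.
Op 11: tick 2 -> clock=25.
Op 12: tick 4 -> clock=29. purged={b.com}
Op 13: tick 5 -> clock=34.
Op 14: tick 1 -> clock=35.
Op 15: insert e.com -> 10.0.0.3 (expiry=35+3=38). clock=35
Op 16: insert d.com -> 10.0.0.2 (expiry=35+9=44). clock=35
Op 17: tick 3 -> clock=38. purged={e.com}
Op 18: insert c.com -> 10.0.0.4 (expiry=38+5=43). clock=38
Op 19: tick 3 -> clock=41.
Op 20: tick 4 -> clock=45. purged={c.com,d.com}
Op 21: tick 3 -> clock=48.
Op 22: tick 1 -> clock=49.
Op 23: insert f.com -> 10.0.0.3 (expiry=49+7=56). clock=49
Op 24: tick 2 -> clock=51.
Op 25: tick 5 -> clock=56. purged={f.com}
Op 26: tick 3 -> clock=59.
Op 27: insert e.com -> 10.0.0.2 (expiry=59+9=68). clock=59
lookup d.com: not in cache (expired or never inserted)

Answer: NXDOMAIN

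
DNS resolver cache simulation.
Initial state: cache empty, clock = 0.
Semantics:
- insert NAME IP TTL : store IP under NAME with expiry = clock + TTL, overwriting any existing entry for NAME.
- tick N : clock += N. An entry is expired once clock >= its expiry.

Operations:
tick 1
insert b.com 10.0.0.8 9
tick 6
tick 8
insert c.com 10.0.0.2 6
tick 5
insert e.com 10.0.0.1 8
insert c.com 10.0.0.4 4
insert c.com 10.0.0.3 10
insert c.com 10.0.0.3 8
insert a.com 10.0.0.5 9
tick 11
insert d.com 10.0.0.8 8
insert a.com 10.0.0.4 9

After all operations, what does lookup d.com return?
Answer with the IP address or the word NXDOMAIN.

Op 1: tick 1 -> clock=1.
Op 2: insert b.com -> 10.0.0.8 (expiry=1+9=10). clock=1
Op 3: tick 6 -> clock=7.
Op 4: tick 8 -> clock=15. purged={b.com}
Op 5: insert c.com -> 10.0.0.2 (expiry=15+6=21). clock=15
Op 6: tick 5 -> clock=20.
Op 7: insert e.com -> 10.0.0.1 (expiry=20+8=28). clock=20
Op 8: insert c.com -> 10.0.0.4 (expiry=20+4=24). clock=20
Op 9: insert c.com -> 10.0.0.3 (expiry=20+10=30). clock=20
Op 10: insert c.com -> 10.0.0.3 (expiry=20+8=28). clock=20
Op 11: insert a.com -> 10.0.0.5 (expiry=20+9=29). clock=20
Op 12: tick 11 -> clock=31. purged={a.com,c.com,e.com}
Op 13: insert d.com -> 10.0.0.8 (expiry=31+8=39). clock=31
Op 14: insert a.com -> 10.0.0.4 (expiry=31+9=40). clock=31
lookup d.com: present, ip=10.0.0.8 expiry=39 > clock=31

Answer: 10.0.0.8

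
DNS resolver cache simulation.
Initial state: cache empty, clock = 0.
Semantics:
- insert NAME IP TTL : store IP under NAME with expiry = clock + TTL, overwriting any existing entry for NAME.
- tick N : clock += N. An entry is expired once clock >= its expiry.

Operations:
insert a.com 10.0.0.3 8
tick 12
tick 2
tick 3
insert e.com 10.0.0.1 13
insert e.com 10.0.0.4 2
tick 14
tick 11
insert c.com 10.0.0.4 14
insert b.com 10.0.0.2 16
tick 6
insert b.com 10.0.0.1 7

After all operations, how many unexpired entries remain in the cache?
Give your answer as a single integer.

Answer: 2

Derivation:
Op 1: insert a.com -> 10.0.0.3 (expiry=0+8=8). clock=0
Op 2: tick 12 -> clock=12. purged={a.com}
Op 3: tick 2 -> clock=14.
Op 4: tick 3 -> clock=17.
Op 5: insert e.com -> 10.0.0.1 (expiry=17+13=30). clock=17
Op 6: insert e.com -> 10.0.0.4 (expiry=17+2=19). clock=17
Op 7: tick 14 -> clock=31. purged={e.com}
Op 8: tick 11 -> clock=42.
Op 9: insert c.com -> 10.0.0.4 (expiry=42+14=56). clock=42
Op 10: insert b.com -> 10.0.0.2 (expiry=42+16=58). clock=42
Op 11: tick 6 -> clock=48.
Op 12: insert b.com -> 10.0.0.1 (expiry=48+7=55). clock=48
Final cache (unexpired): {b.com,c.com} -> size=2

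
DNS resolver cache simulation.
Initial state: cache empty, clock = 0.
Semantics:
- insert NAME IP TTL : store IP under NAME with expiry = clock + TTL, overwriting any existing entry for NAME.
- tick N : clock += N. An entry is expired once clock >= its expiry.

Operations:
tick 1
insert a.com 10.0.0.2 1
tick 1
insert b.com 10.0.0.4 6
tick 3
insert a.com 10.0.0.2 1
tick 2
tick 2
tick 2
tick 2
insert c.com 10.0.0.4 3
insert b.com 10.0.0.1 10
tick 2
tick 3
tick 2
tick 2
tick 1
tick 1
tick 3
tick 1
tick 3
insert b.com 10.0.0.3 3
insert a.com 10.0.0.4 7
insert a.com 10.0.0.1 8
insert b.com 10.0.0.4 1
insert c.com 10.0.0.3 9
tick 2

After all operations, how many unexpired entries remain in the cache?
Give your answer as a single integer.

Answer: 2

Derivation:
Op 1: tick 1 -> clock=1.
Op 2: insert a.com -> 10.0.0.2 (expiry=1+1=2). clock=1
Op 3: tick 1 -> clock=2. purged={a.com}
Op 4: insert b.com -> 10.0.0.4 (expiry=2+6=8). clock=2
Op 5: tick 3 -> clock=5.
Op 6: insert a.com -> 10.0.0.2 (expiry=5+1=6). clock=5
Op 7: tick 2 -> clock=7. purged={a.com}
Op 8: tick 2 -> clock=9. purged={b.com}
Op 9: tick 2 -> clock=11.
Op 10: tick 2 -> clock=13.
Op 11: insert c.com -> 10.0.0.4 (expiry=13+3=16). clock=13
Op 12: insert b.com -> 10.0.0.1 (expiry=13+10=23). clock=13
Op 13: tick 2 -> clock=15.
Op 14: tick 3 -> clock=18. purged={c.com}
Op 15: tick 2 -> clock=20.
Op 16: tick 2 -> clock=22.
Op 17: tick 1 -> clock=23. purged={b.com}
Op 18: tick 1 -> clock=24.
Op 19: tick 3 -> clock=27.
Op 20: tick 1 -> clock=28.
Op 21: tick 3 -> clock=31.
Op 22: insert b.com -> 10.0.0.3 (expiry=31+3=34). clock=31
Op 23: insert a.com -> 10.0.0.4 (expiry=31+7=38). clock=31
Op 24: insert a.com -> 10.0.0.1 (expiry=31+8=39). clock=31
Op 25: insert b.com -> 10.0.0.4 (expiry=31+1=32). clock=31
Op 26: insert c.com -> 10.0.0.3 (expiry=31+9=40). clock=31
Op 27: tick 2 -> clock=33. purged={b.com}
Final cache (unexpired): {a.com,c.com} -> size=2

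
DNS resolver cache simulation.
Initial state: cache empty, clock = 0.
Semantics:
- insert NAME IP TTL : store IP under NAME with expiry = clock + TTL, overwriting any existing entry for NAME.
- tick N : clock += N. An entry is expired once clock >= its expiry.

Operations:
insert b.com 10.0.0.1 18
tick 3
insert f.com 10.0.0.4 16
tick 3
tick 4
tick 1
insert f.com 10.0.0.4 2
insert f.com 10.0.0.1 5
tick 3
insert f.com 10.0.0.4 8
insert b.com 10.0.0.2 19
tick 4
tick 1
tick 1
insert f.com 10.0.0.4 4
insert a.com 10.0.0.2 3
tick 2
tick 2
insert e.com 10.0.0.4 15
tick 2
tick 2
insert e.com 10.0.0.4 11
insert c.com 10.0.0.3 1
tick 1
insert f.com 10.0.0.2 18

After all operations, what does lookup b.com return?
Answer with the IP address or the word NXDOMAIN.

Op 1: insert b.com -> 10.0.0.1 (expiry=0+18=18). clock=0
Op 2: tick 3 -> clock=3.
Op 3: insert f.com -> 10.0.0.4 (expiry=3+16=19). clock=3
Op 4: tick 3 -> clock=6.
Op 5: tick 4 -> clock=10.
Op 6: tick 1 -> clock=11.
Op 7: insert f.com -> 10.0.0.4 (expiry=11+2=13). clock=11
Op 8: insert f.com -> 10.0.0.1 (expiry=11+5=16). clock=11
Op 9: tick 3 -> clock=14.
Op 10: insert f.com -> 10.0.0.4 (expiry=14+8=22). clock=14
Op 11: insert b.com -> 10.0.0.2 (expiry=14+19=33). clock=14
Op 12: tick 4 -> clock=18.
Op 13: tick 1 -> clock=19.
Op 14: tick 1 -> clock=20.
Op 15: insert f.com -> 10.0.0.4 (expiry=20+4=24). clock=20
Op 16: insert a.com -> 10.0.0.2 (expiry=20+3=23). clock=20
Op 17: tick 2 -> clock=22.
Op 18: tick 2 -> clock=24. purged={a.com,f.com}
Op 19: insert e.com -> 10.0.0.4 (expiry=24+15=39). clock=24
Op 20: tick 2 -> clock=26.
Op 21: tick 2 -> clock=28.
Op 22: insert e.com -> 10.0.0.4 (expiry=28+11=39). clock=28
Op 23: insert c.com -> 10.0.0.3 (expiry=28+1=29). clock=28
Op 24: tick 1 -> clock=29. purged={c.com}
Op 25: insert f.com -> 10.0.0.2 (expiry=29+18=47). clock=29
lookup b.com: present, ip=10.0.0.2 expiry=33 > clock=29

Answer: 10.0.0.2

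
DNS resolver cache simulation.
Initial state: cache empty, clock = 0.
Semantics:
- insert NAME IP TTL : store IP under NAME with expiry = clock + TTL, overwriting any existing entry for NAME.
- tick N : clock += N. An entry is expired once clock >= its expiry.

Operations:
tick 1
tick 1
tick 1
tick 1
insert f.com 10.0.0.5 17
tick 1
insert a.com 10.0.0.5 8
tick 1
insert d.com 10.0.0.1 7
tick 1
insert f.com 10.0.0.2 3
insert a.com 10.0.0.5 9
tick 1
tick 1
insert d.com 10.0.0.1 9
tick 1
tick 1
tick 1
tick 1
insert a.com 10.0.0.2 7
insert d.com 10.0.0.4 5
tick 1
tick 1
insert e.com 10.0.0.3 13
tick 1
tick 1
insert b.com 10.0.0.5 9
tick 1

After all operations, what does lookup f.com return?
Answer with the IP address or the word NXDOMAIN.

Answer: NXDOMAIN

Derivation:
Op 1: tick 1 -> clock=1.
Op 2: tick 1 -> clock=2.
Op 3: tick 1 -> clock=3.
Op 4: tick 1 -> clock=4.
Op 5: insert f.com -> 10.0.0.5 (expiry=4+17=21). clock=4
Op 6: tick 1 -> clock=5.
Op 7: insert a.com -> 10.0.0.5 (expiry=5+8=13). clock=5
Op 8: tick 1 -> clock=6.
Op 9: insert d.com -> 10.0.0.1 (expiry=6+7=13). clock=6
Op 10: tick 1 -> clock=7.
Op 11: insert f.com -> 10.0.0.2 (expiry=7+3=10). clock=7
Op 12: insert a.com -> 10.0.0.5 (expiry=7+9=16). clock=7
Op 13: tick 1 -> clock=8.
Op 14: tick 1 -> clock=9.
Op 15: insert d.com -> 10.0.0.1 (expiry=9+9=18). clock=9
Op 16: tick 1 -> clock=10. purged={f.com}
Op 17: tick 1 -> clock=11.
Op 18: tick 1 -> clock=12.
Op 19: tick 1 -> clock=13.
Op 20: insert a.com -> 10.0.0.2 (expiry=13+7=20). clock=13
Op 21: insert d.com -> 10.0.0.4 (expiry=13+5=18). clock=13
Op 22: tick 1 -> clock=14.
Op 23: tick 1 -> clock=15.
Op 24: insert e.com -> 10.0.0.3 (expiry=15+13=28). clock=15
Op 25: tick 1 -> clock=16.
Op 26: tick 1 -> clock=17.
Op 27: insert b.com -> 10.0.0.5 (expiry=17+9=26). clock=17
Op 28: tick 1 -> clock=18. purged={d.com}
lookup f.com: not in cache (expired or never inserted)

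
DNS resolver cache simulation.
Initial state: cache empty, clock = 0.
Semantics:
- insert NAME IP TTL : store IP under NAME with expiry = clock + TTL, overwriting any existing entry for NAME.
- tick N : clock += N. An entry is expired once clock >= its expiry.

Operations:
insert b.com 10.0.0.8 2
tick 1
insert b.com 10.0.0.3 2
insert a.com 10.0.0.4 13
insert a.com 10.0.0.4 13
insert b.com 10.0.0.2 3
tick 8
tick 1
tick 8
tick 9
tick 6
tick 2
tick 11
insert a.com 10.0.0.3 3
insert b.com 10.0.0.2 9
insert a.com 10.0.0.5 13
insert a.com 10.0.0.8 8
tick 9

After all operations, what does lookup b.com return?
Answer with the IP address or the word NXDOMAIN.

Op 1: insert b.com -> 10.0.0.8 (expiry=0+2=2). clock=0
Op 2: tick 1 -> clock=1.
Op 3: insert b.com -> 10.0.0.3 (expiry=1+2=3). clock=1
Op 4: insert a.com -> 10.0.0.4 (expiry=1+13=14). clock=1
Op 5: insert a.com -> 10.0.0.4 (expiry=1+13=14). clock=1
Op 6: insert b.com -> 10.0.0.2 (expiry=1+3=4). clock=1
Op 7: tick 8 -> clock=9. purged={b.com}
Op 8: tick 1 -> clock=10.
Op 9: tick 8 -> clock=18. purged={a.com}
Op 10: tick 9 -> clock=27.
Op 11: tick 6 -> clock=33.
Op 12: tick 2 -> clock=35.
Op 13: tick 11 -> clock=46.
Op 14: insert a.com -> 10.0.0.3 (expiry=46+3=49). clock=46
Op 15: insert b.com -> 10.0.0.2 (expiry=46+9=55). clock=46
Op 16: insert a.com -> 10.0.0.5 (expiry=46+13=59). clock=46
Op 17: insert a.com -> 10.0.0.8 (expiry=46+8=54). clock=46
Op 18: tick 9 -> clock=55. purged={a.com,b.com}
lookup b.com: not in cache (expired or never inserted)

Answer: NXDOMAIN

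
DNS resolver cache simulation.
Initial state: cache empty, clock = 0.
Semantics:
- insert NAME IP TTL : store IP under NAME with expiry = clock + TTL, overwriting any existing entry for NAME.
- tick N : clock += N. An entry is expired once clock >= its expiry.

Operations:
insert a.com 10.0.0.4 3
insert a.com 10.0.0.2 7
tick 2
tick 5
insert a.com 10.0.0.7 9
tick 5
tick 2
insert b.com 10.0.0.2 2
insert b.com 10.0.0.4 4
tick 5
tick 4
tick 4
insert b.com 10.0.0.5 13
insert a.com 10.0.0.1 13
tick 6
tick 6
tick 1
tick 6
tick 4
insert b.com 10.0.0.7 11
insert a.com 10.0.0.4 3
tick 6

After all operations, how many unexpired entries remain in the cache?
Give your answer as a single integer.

Answer: 1

Derivation:
Op 1: insert a.com -> 10.0.0.4 (expiry=0+3=3). clock=0
Op 2: insert a.com -> 10.0.0.2 (expiry=0+7=7). clock=0
Op 3: tick 2 -> clock=2.
Op 4: tick 5 -> clock=7. purged={a.com}
Op 5: insert a.com -> 10.0.0.7 (expiry=7+9=16). clock=7
Op 6: tick 5 -> clock=12.
Op 7: tick 2 -> clock=14.
Op 8: insert b.com -> 10.0.0.2 (expiry=14+2=16). clock=14
Op 9: insert b.com -> 10.0.0.4 (expiry=14+4=18). clock=14
Op 10: tick 5 -> clock=19. purged={a.com,b.com}
Op 11: tick 4 -> clock=23.
Op 12: tick 4 -> clock=27.
Op 13: insert b.com -> 10.0.0.5 (expiry=27+13=40). clock=27
Op 14: insert a.com -> 10.0.0.1 (expiry=27+13=40). clock=27
Op 15: tick 6 -> clock=33.
Op 16: tick 6 -> clock=39.
Op 17: tick 1 -> clock=40. purged={a.com,b.com}
Op 18: tick 6 -> clock=46.
Op 19: tick 4 -> clock=50.
Op 20: insert b.com -> 10.0.0.7 (expiry=50+11=61). clock=50
Op 21: insert a.com -> 10.0.0.4 (expiry=50+3=53). clock=50
Op 22: tick 6 -> clock=56. purged={a.com}
Final cache (unexpired): {b.com} -> size=1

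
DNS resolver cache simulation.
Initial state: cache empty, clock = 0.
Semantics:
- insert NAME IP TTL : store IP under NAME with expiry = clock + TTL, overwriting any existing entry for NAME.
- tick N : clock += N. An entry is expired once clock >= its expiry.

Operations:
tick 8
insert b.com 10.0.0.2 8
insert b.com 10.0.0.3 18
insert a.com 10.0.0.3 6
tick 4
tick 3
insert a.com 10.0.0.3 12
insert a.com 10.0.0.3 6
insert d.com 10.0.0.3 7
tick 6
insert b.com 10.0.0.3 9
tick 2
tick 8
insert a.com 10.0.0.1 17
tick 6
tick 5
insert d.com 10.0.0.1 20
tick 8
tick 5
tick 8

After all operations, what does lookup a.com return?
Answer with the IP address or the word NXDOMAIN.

Op 1: tick 8 -> clock=8.
Op 2: insert b.com -> 10.0.0.2 (expiry=8+8=16). clock=8
Op 3: insert b.com -> 10.0.0.3 (expiry=8+18=26). clock=8
Op 4: insert a.com -> 10.0.0.3 (expiry=8+6=14). clock=8
Op 5: tick 4 -> clock=12.
Op 6: tick 3 -> clock=15. purged={a.com}
Op 7: insert a.com -> 10.0.0.3 (expiry=15+12=27). clock=15
Op 8: insert a.com -> 10.0.0.3 (expiry=15+6=21). clock=15
Op 9: insert d.com -> 10.0.0.3 (expiry=15+7=22). clock=15
Op 10: tick 6 -> clock=21. purged={a.com}
Op 11: insert b.com -> 10.0.0.3 (expiry=21+9=30). clock=21
Op 12: tick 2 -> clock=23. purged={d.com}
Op 13: tick 8 -> clock=31. purged={b.com}
Op 14: insert a.com -> 10.0.0.1 (expiry=31+17=48). clock=31
Op 15: tick 6 -> clock=37.
Op 16: tick 5 -> clock=42.
Op 17: insert d.com -> 10.0.0.1 (expiry=42+20=62). clock=42
Op 18: tick 8 -> clock=50. purged={a.com}
Op 19: tick 5 -> clock=55.
Op 20: tick 8 -> clock=63. purged={d.com}
lookup a.com: not in cache (expired or never inserted)

Answer: NXDOMAIN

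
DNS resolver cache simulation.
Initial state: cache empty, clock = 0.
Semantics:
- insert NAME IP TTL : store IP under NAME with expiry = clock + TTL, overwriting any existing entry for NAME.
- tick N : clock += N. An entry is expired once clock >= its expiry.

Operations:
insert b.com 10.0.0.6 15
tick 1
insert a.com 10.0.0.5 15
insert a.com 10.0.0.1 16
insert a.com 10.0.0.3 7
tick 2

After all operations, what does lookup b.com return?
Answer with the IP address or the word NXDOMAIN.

Answer: 10.0.0.6

Derivation:
Op 1: insert b.com -> 10.0.0.6 (expiry=0+15=15). clock=0
Op 2: tick 1 -> clock=1.
Op 3: insert a.com -> 10.0.0.5 (expiry=1+15=16). clock=1
Op 4: insert a.com -> 10.0.0.1 (expiry=1+16=17). clock=1
Op 5: insert a.com -> 10.0.0.3 (expiry=1+7=8). clock=1
Op 6: tick 2 -> clock=3.
lookup b.com: present, ip=10.0.0.6 expiry=15 > clock=3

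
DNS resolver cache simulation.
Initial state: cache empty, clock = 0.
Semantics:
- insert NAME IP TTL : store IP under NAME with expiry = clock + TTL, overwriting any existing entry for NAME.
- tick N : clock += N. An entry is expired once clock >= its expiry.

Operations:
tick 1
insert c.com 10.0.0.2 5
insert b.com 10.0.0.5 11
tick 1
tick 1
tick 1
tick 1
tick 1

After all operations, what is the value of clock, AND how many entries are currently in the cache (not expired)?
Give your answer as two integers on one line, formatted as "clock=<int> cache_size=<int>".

Answer: clock=6 cache_size=1

Derivation:
Op 1: tick 1 -> clock=1.
Op 2: insert c.com -> 10.0.0.2 (expiry=1+5=6). clock=1
Op 3: insert b.com -> 10.0.0.5 (expiry=1+11=12). clock=1
Op 4: tick 1 -> clock=2.
Op 5: tick 1 -> clock=3.
Op 6: tick 1 -> clock=4.
Op 7: tick 1 -> clock=5.
Op 8: tick 1 -> clock=6. purged={c.com}
Final clock = 6
Final cache (unexpired): {b.com} -> size=1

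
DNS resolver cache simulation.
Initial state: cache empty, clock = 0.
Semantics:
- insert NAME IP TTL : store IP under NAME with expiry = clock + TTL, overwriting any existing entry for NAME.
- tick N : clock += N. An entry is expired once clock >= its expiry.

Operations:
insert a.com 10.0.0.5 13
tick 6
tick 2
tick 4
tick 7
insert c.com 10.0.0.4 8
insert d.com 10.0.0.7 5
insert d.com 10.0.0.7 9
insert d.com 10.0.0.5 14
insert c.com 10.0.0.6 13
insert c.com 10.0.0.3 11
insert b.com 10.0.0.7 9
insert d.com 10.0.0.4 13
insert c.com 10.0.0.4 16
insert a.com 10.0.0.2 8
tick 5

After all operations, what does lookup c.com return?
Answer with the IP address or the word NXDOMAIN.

Op 1: insert a.com -> 10.0.0.5 (expiry=0+13=13). clock=0
Op 2: tick 6 -> clock=6.
Op 3: tick 2 -> clock=8.
Op 4: tick 4 -> clock=12.
Op 5: tick 7 -> clock=19. purged={a.com}
Op 6: insert c.com -> 10.0.0.4 (expiry=19+8=27). clock=19
Op 7: insert d.com -> 10.0.0.7 (expiry=19+5=24). clock=19
Op 8: insert d.com -> 10.0.0.7 (expiry=19+9=28). clock=19
Op 9: insert d.com -> 10.0.0.5 (expiry=19+14=33). clock=19
Op 10: insert c.com -> 10.0.0.6 (expiry=19+13=32). clock=19
Op 11: insert c.com -> 10.0.0.3 (expiry=19+11=30). clock=19
Op 12: insert b.com -> 10.0.0.7 (expiry=19+9=28). clock=19
Op 13: insert d.com -> 10.0.0.4 (expiry=19+13=32). clock=19
Op 14: insert c.com -> 10.0.0.4 (expiry=19+16=35). clock=19
Op 15: insert a.com -> 10.0.0.2 (expiry=19+8=27). clock=19
Op 16: tick 5 -> clock=24.
lookup c.com: present, ip=10.0.0.4 expiry=35 > clock=24

Answer: 10.0.0.4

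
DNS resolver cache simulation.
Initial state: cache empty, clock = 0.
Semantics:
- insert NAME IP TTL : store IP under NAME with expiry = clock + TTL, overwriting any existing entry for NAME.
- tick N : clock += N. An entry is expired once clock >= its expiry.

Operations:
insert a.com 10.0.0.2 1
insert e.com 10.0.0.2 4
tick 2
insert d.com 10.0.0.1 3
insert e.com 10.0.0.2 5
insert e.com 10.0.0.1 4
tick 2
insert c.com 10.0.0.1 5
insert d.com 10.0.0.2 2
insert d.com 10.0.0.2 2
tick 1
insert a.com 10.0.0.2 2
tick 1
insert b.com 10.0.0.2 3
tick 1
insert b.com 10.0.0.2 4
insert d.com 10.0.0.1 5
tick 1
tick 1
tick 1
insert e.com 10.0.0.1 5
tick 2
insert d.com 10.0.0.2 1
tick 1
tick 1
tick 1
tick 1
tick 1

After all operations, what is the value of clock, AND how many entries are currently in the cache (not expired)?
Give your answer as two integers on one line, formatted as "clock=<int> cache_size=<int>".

Op 1: insert a.com -> 10.0.0.2 (expiry=0+1=1). clock=0
Op 2: insert e.com -> 10.0.0.2 (expiry=0+4=4). clock=0
Op 3: tick 2 -> clock=2. purged={a.com}
Op 4: insert d.com -> 10.0.0.1 (expiry=2+3=5). clock=2
Op 5: insert e.com -> 10.0.0.2 (expiry=2+5=7). clock=2
Op 6: insert e.com -> 10.0.0.1 (expiry=2+4=6). clock=2
Op 7: tick 2 -> clock=4.
Op 8: insert c.com -> 10.0.0.1 (expiry=4+5=9). clock=4
Op 9: insert d.com -> 10.0.0.2 (expiry=4+2=6). clock=4
Op 10: insert d.com -> 10.0.0.2 (expiry=4+2=6). clock=4
Op 11: tick 1 -> clock=5.
Op 12: insert a.com -> 10.0.0.2 (expiry=5+2=7). clock=5
Op 13: tick 1 -> clock=6. purged={d.com,e.com}
Op 14: insert b.com -> 10.0.0.2 (expiry=6+3=9). clock=6
Op 15: tick 1 -> clock=7. purged={a.com}
Op 16: insert b.com -> 10.0.0.2 (expiry=7+4=11). clock=7
Op 17: insert d.com -> 10.0.0.1 (expiry=7+5=12). clock=7
Op 18: tick 1 -> clock=8.
Op 19: tick 1 -> clock=9. purged={c.com}
Op 20: tick 1 -> clock=10.
Op 21: insert e.com -> 10.0.0.1 (expiry=10+5=15). clock=10
Op 22: tick 2 -> clock=12. purged={b.com,d.com}
Op 23: insert d.com -> 10.0.0.2 (expiry=12+1=13). clock=12
Op 24: tick 1 -> clock=13. purged={d.com}
Op 25: tick 1 -> clock=14.
Op 26: tick 1 -> clock=15. purged={e.com}
Op 27: tick 1 -> clock=16.
Op 28: tick 1 -> clock=17.
Final clock = 17
Final cache (unexpired): {} -> size=0

Answer: clock=17 cache_size=0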